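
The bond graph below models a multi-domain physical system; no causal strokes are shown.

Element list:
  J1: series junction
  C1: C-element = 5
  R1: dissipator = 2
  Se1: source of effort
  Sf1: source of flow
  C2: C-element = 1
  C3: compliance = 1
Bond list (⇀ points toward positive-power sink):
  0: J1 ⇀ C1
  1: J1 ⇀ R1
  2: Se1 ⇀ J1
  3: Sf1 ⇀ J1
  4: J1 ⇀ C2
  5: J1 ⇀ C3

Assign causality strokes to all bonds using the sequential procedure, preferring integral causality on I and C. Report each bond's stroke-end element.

bond 2 →J1  (Se1 fixes effort; stroke away)
bond 3 →Sf1  (Sf1: flow source, stroke at near end)
bond 0 →J1  (J1: bond 3 brought flow, rest push out)
bond 1 →J1  (J1: bond 3 brought flow, rest push out)
bond 4 →J1  (J1: bond 3 brought flow, rest push out)
bond 5 →J1  (J1: bond 3 brought flow, rest push out)

β0 stroke at J1
β1 stroke at J1
β2 stroke at J1
β3 stroke at Sf1
β4 stroke at J1
β5 stroke at J1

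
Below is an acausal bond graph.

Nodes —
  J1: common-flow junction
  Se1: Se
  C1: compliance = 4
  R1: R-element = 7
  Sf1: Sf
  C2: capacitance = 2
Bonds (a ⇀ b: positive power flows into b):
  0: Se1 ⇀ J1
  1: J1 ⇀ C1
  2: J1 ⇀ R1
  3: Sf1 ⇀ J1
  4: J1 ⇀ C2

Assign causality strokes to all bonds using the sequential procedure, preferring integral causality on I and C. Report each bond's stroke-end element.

β0 |J1
β1 |J1
β2 |J1
β3 |Sf1
β4 |J1

β0 stroke→J1  (Se1 fixes effort; stroke away)
β3 stroke→Sf1  (Sf1: flow source, stroke at near end)
β1 stroke→J1  (common-f at J1 fixed by 3)
β2 stroke→J1  (common-f at J1 fixed by 3)
β4 stroke→J1  (J1: bond 3 brought flow, rest push out)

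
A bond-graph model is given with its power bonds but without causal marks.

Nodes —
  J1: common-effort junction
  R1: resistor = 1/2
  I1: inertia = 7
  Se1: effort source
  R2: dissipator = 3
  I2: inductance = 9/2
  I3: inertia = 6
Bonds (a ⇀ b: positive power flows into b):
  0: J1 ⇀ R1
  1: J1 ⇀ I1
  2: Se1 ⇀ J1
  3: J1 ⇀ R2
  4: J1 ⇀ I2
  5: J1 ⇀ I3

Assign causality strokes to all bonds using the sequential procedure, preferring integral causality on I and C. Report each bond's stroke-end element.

β0 stroke→R1
β1 stroke→I1
β2 stroke→J1
β3 stroke→R2
β4 stroke→I2
β5 stroke→I3

β2 |J1  (Se1 (Se) sets effort on bond)
β0 |R1  (J1 effort already set via bond 2)
β1 |I1  (J1 effort already set via bond 2)
β3 |R2  (0-jn J1 has e-setter on 2)
β4 |I2  (J1 effort already set via bond 2)
β5 |I3  (J1 effort already set via bond 2)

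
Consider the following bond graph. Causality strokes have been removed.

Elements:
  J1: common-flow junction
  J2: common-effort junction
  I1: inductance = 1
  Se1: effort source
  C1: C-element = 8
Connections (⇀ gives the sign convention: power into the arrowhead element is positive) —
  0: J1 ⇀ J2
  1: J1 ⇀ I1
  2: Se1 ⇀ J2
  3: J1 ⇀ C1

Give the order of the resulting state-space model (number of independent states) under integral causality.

2  (C1, I1 all integral)

β2 →J2  (Se1: effort source, stroke at far end)
β0 →J1  (common-e at J2 fixed by 2)
β1 →I1  (I1: I, integral causality)
β3 →J1  (J1 flow already set via bond 1)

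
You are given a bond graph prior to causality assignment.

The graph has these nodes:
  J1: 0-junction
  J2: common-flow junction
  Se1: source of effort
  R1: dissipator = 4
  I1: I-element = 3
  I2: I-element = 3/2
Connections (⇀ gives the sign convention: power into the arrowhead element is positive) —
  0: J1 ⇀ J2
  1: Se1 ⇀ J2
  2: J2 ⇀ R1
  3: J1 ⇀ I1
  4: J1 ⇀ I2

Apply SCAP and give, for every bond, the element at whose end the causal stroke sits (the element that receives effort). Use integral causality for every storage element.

#0 →J1
#1 →J2
#2 →J2
#3 →I1
#4 →I2

bond 1 stroke→J2  (Se1 fixes effort; stroke away)
bond 3 stroke→I1  (I1 outputs flow p/I1)
bond 4 stroke→I2  (I2 integral (f out))
bond 0 stroke→J1  (J1: last free bond brings effort in)
bond 2 stroke→J2  (common-f at J2 fixed by 0)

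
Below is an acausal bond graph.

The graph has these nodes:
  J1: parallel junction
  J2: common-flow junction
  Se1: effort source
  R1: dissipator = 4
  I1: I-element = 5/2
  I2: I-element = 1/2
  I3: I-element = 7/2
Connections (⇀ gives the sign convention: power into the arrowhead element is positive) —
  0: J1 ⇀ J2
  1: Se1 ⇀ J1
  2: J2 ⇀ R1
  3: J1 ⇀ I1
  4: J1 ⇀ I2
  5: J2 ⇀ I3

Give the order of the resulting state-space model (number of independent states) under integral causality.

bond 1 stroke at J1  (Se1: effort source, stroke at far end)
bond 0 stroke at J2  (J1 effort already set via bond 1)
bond 3 stroke at I1  (J1: bond 1 brought effort, rest push out)
bond 4 stroke at I2  (J1 effort already set via bond 1)
bond 5 stroke at I3  (prefer integral on I3)
bond 2 stroke at J2  (1-jn J2 has f-setter on 5)

3  (I1, I2, I3 all integral)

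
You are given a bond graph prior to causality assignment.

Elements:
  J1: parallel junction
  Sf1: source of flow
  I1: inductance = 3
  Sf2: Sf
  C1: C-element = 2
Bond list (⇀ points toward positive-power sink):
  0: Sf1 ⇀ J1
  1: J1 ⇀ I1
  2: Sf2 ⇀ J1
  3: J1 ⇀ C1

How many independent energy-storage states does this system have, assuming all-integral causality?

2  (C1, I1 all integral)

β0 →Sf1  (Sf1: flow source, stroke at near end)
β2 →Sf2  (source Sf2 imposes f)
β1 →I1  (I1: I, integral causality)
β3 →J1  (closing 0-jn rule on J1)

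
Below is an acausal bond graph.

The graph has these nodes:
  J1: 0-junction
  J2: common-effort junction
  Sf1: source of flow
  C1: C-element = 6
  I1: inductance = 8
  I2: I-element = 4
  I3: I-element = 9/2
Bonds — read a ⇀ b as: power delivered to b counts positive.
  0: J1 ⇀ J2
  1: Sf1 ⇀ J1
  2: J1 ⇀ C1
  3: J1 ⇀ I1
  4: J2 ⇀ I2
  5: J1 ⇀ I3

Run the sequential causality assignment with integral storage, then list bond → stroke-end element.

#1 stroke→Sf1  (source Sf1 imposes f)
#2 stroke→J1  (C1: C, integral causality)
#0 stroke→J2  (common-e at J1 fixed by 2)
#3 stroke→I1  (common-e at J1 fixed by 2)
#5 stroke→I3  (0-jn J1 has e-setter on 2)
#4 stroke→I2  (J2 effort already set via bond 0)

β0 |J2
β1 |Sf1
β2 |J1
β3 |I1
β4 |I2
β5 |I3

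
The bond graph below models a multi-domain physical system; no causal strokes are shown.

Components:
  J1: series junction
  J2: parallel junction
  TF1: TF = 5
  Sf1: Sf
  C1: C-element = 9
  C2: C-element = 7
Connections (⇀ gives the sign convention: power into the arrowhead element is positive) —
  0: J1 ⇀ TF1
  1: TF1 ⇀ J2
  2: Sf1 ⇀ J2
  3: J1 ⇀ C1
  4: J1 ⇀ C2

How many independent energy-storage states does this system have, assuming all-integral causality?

2  (C1, C2 all integral)

#2 →Sf1  (Sf1 (Sf) sets flow on bond)
#1 →J2  (only one effort-in slot at J2)
#0 →TF1  (through TF1, causality passes straight; one stroke at TF1)
#3 →J1  (J1 flow already set via bond 0)
#4 →J1  (common-f at J1 fixed by 0)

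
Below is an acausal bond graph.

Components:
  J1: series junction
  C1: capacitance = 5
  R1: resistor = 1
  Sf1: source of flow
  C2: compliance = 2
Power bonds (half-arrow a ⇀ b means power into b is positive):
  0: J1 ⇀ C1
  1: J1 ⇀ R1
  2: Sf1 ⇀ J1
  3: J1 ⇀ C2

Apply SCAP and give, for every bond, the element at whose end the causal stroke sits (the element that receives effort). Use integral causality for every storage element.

bond 2 |Sf1  (Sf1 (Sf) sets flow on bond)
bond 0 |J1  (common-f at J1 fixed by 2)
bond 1 |J1  (common-f at J1 fixed by 2)
bond 3 |J1  (common-f at J1 fixed by 2)

b0 stroke→J1
b1 stroke→J1
b2 stroke→Sf1
b3 stroke→J1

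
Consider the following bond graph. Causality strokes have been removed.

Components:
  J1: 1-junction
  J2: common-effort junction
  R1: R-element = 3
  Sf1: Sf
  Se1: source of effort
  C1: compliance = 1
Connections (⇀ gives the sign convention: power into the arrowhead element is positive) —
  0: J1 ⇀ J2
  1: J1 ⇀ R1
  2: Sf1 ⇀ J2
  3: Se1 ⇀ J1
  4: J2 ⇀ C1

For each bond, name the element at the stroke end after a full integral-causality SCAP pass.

β0 stroke at J1
β1 stroke at R1
β2 stroke at Sf1
β3 stroke at J1
β4 stroke at J2

bond 2 →Sf1  (Sf1: flow source, stroke at near end)
bond 3 →J1  (Se1 fixes effort; stroke away)
bond 4 →J2  (C1 outputs effort q/C1)
bond 0 →J1  (J2: bond 4 brought effort, rest push out)
bond 1 →R1  (J1: last free bond brings flow in)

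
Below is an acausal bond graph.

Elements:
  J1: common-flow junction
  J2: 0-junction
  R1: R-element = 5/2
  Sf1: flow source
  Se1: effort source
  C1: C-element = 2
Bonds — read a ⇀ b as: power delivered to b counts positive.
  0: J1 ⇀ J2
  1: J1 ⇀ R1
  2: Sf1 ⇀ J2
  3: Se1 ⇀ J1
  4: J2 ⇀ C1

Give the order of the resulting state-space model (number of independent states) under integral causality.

b2 |Sf1  (source Sf1 imposes f)
b3 |J1  (Se1 (Se) sets effort on bond)
b4 |J2  (prefer integral on C1)
b0 |J1  (J2: bond 4 brought effort, rest push out)
b1 |R1  (closing 1-jn rule on J1)

1  (C1 all integral)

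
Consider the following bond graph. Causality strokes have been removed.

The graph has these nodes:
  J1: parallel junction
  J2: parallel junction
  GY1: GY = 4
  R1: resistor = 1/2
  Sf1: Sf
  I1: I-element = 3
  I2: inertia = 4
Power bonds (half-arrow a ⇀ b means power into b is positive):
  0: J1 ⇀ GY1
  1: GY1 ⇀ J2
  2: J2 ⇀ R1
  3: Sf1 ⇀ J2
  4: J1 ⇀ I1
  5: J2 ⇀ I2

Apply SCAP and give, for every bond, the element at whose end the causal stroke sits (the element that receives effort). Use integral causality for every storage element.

b3 |Sf1  (Sf1 fixes flow; stroke at Sf1)
b4 |I1  (I1 integral (f out))
b0 |J1  (closing 0-jn rule on J1)
b1 |J2  (GY GY1: same side as bond 0)
b2 |R1  (common-e at J2 fixed by 1)
b5 |I2  (common-e at J2 fixed by 1)

bond 0 |J1
bond 1 |J2
bond 2 |R1
bond 3 |Sf1
bond 4 |I1
bond 5 |I2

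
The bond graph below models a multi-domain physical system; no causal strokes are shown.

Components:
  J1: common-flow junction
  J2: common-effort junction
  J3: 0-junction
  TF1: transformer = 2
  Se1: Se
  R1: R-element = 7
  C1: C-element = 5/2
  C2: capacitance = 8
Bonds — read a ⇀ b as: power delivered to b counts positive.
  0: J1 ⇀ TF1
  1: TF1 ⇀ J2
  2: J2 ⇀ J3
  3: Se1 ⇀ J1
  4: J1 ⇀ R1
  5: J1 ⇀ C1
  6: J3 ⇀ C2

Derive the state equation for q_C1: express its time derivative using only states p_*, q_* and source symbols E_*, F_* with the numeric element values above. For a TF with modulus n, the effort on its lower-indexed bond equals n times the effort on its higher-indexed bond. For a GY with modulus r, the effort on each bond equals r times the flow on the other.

dq_C1/dt = E_Se1/7 - 2*q_C1/35 - q_C2/28

bond 3 stroke at J1  (Se1: effort source, stroke at far end)
bond 5 stroke at J1  (C1 integral (e out))
bond 6 stroke at J3  (prefer integral on C2)
bond 2 stroke at J2  (common-e at J3 fixed by 6)
bond 1 stroke at TF1  (J2: bond 2 brought effort, rest push out)
bond 0 stroke at J1  (through TF1, causality passes straight; one stroke at TF1)
bond 4 stroke at R1  (J1 needs exactly one f-in)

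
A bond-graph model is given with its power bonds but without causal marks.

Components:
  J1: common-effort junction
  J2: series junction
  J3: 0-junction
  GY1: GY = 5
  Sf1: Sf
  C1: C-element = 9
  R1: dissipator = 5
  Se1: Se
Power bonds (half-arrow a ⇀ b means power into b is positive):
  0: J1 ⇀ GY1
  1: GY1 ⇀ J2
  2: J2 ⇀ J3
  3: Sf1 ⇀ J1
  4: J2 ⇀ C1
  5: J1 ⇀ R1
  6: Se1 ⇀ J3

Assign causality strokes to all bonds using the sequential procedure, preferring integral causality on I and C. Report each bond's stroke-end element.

β0 →GY1
β1 →GY1
β2 →J2
β3 →Sf1
β4 →J2
β5 →J1
β6 →J3

β3 |Sf1  (Sf1: flow source, stroke at near end)
β6 |J3  (Se1 (Se) sets effort on bond)
β2 |J2  (common-e at J3 fixed by 6)
β4 |J2  (C1 integral (e out))
β1 |GY1  (J2 needs exactly one f-in)
β0 |GY1  (GY GY1: same side as bond 1)
β5 |J1  (closing 0-jn rule on J1)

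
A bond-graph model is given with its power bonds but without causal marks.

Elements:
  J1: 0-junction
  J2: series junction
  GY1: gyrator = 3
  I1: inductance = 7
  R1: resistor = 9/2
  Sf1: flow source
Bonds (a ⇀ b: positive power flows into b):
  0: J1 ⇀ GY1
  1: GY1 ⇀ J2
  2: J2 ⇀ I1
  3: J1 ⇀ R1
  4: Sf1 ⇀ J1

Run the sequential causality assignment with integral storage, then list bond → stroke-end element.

b0 →J1
b1 →J2
b2 →I1
b3 →R1
b4 →Sf1

#4 stroke→Sf1  (Sf1: flow source, stroke at near end)
#2 stroke→I1  (prefer integral on I1)
#1 stroke→J2  (J2: bond 2 brought flow, rest push out)
#0 stroke→J1  (through GY1, causality inverts; strokes same side of GY1)
#3 stroke→R1  (J1: bond 0 brought effort, rest push out)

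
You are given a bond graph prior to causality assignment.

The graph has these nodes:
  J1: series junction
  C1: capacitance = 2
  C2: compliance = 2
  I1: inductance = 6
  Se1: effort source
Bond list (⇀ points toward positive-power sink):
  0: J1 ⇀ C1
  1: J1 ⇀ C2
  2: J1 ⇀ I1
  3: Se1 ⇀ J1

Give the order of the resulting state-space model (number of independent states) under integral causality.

3  (C1, C2, I1 all integral)

bond 3 stroke→J1  (source Se1 imposes e)
bond 0 stroke→J1  (C1 outputs effort q/C1)
bond 1 stroke→J1  (C2 outputs effort q/C2)
bond 2 stroke→I1  (J1: last free bond brings flow in)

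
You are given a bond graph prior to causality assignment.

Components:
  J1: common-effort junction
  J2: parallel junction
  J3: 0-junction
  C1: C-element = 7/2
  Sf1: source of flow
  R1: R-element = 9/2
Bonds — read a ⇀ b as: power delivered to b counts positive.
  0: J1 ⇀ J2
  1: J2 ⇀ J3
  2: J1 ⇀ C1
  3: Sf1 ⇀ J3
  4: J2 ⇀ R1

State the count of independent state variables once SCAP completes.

1  (C1 all integral)

bond 3 stroke at Sf1  (source Sf1 imposes f)
bond 1 stroke at J3  (closing 0-jn rule on J3)
bond 2 stroke at J1  (C1: C, integral causality)
bond 0 stroke at J2  (J1 effort already set via bond 2)
bond 4 stroke at R1  (common-e at J2 fixed by 0)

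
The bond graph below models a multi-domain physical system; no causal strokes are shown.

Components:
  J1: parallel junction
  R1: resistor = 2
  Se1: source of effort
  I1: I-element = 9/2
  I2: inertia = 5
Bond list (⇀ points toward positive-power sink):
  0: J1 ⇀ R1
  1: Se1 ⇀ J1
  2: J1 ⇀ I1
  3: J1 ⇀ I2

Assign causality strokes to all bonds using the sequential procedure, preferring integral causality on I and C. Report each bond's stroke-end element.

bond 1 →J1  (source Se1 imposes e)
bond 0 →R1  (0-jn J1 has e-setter on 1)
bond 2 →I1  (J1: bond 1 brought effort, rest push out)
bond 3 →I2  (0-jn J1 has e-setter on 1)

β0 |R1
β1 |J1
β2 |I1
β3 |I2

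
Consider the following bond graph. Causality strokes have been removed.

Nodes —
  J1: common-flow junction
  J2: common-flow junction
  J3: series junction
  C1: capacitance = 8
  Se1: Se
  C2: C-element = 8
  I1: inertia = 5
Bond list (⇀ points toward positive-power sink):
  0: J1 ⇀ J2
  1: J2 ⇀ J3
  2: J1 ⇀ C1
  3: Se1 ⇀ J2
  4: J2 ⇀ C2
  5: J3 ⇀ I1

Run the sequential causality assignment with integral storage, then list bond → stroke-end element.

#3 →J2  (Se1 (Se) sets effort on bond)
#2 →J1  (C1: C, integral causality)
#0 →J2  (J1: last free bond brings flow in)
#4 →J2  (C2 outputs effort q/C2)
#1 →J3  (J2: last free bond brings flow in)
#5 →I1  (J3: last free bond brings flow in)

b0 |J2
b1 |J3
b2 |J1
b3 |J2
b4 |J2
b5 |I1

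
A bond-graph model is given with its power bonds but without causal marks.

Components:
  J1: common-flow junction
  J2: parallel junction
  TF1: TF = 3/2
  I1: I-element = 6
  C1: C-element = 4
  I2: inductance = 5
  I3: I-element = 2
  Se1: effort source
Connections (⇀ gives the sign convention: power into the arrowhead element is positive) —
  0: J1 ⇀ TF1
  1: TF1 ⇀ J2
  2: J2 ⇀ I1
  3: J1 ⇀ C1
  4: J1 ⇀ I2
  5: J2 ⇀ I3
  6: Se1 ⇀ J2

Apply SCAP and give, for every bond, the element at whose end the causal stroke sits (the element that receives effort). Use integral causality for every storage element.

β6 →J2  (Se1 fixes effort; stroke away)
β1 →TF1  (J2: bond 6 brought effort, rest push out)
β2 →I1  (0-jn J2 has e-setter on 6)
β5 →I3  (common-e at J2 fixed by 6)
β0 →J1  (TF1: transformer flips bond 1)
β3 →J1  (C1 outputs effort q/C1)
β4 →I2  (only one flow-in slot at J1)

bond 0 stroke at J1
bond 1 stroke at TF1
bond 2 stroke at I1
bond 3 stroke at J1
bond 4 stroke at I2
bond 5 stroke at I3
bond 6 stroke at J2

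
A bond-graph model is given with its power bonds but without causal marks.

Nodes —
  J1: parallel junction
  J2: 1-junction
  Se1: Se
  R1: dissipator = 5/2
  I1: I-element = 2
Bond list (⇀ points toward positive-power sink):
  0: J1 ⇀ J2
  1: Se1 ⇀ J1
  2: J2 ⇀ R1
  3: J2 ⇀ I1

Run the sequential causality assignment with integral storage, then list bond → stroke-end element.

β0 |J2
β1 |J1
β2 |J2
β3 |I1

bond 1 →J1  (Se1: effort source, stroke at far end)
bond 0 →J2  (common-e at J1 fixed by 1)
bond 3 →I1  (I1 outputs flow p/I1)
bond 2 →J2  (common-f at J2 fixed by 3)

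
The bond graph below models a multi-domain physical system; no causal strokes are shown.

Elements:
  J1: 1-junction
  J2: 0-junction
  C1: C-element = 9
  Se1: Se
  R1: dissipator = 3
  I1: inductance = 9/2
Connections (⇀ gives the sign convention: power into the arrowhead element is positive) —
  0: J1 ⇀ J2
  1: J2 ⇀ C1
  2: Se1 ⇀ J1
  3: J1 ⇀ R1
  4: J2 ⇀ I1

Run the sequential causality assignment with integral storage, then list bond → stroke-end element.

β2 |J1  (Se1 fixes effort; stroke away)
β1 |J2  (C1 integral (e out))
β0 |J1  (common-e at J2 fixed by 1)
β4 |I1  (common-e at J2 fixed by 1)
β3 |R1  (J1 needs exactly one f-in)

bond 0 stroke at J1
bond 1 stroke at J2
bond 2 stroke at J1
bond 3 stroke at R1
bond 4 stroke at I1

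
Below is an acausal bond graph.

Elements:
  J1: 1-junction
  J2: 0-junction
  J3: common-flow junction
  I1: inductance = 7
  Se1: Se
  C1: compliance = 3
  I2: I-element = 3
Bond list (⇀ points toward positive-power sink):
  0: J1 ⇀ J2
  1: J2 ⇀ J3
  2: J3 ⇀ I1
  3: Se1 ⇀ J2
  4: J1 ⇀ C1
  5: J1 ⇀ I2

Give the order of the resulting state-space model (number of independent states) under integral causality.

3  (C1, I1, I2 all integral)

#3 →J2  (Se1: effort source, stroke at far end)
#0 →J1  (0-jn J2 has e-setter on 3)
#1 →J3  (J2 effort already set via bond 3)
#2 →I1  (J3 needs exactly one f-in)
#4 →J1  (C1: C, integral causality)
#5 →I2  (J1: last free bond brings flow in)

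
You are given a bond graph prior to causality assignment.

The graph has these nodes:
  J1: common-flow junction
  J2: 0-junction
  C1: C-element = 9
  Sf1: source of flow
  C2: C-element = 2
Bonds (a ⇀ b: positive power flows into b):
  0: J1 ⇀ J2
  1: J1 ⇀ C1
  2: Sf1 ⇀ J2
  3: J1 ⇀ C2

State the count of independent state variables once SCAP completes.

β2 →Sf1  (Sf1: flow source, stroke at near end)
β0 →J2  (closing 0-jn rule on J2)
β1 →J1  (J1 flow already set via bond 0)
β3 →J1  (J1: bond 0 brought flow, rest push out)

2  (C1, C2 all integral)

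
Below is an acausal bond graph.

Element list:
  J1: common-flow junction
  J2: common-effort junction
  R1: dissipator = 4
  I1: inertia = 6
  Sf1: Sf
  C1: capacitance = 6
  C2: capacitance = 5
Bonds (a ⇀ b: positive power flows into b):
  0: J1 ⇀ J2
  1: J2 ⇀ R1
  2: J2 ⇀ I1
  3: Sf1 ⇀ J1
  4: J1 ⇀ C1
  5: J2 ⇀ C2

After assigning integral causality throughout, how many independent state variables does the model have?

3  (C1, C2, I1 all integral)

b3 |Sf1  (Sf1 fixes flow; stroke at Sf1)
b0 |J1  (J1: bond 3 brought flow, rest push out)
b4 |J1  (J1: bond 3 brought flow, rest push out)
b2 |I1  (I1 outputs flow p/I1)
b5 |J2  (C2 integral (e out))
b1 |R1  (J2: bond 5 brought effort, rest push out)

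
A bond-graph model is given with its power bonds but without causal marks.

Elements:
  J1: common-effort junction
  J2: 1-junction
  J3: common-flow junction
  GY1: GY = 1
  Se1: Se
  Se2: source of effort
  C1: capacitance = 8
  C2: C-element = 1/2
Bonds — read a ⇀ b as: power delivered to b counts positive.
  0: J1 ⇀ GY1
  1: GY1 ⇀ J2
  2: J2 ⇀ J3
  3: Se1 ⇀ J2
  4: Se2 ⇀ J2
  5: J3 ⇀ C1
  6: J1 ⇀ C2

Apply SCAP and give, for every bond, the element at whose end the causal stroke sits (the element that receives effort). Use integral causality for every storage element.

#3 →J2  (Se1 (Se) sets effort on bond)
#4 →J2  (Se2: effort source, stroke at far end)
#5 →J3  (C1: C, integral causality)
#2 →J2  (only one flow-in slot at J3)
#1 →GY1  (J2 needs exactly one f-in)
#0 →GY1  (through GY1, causality inverts; strokes same side of GY1)
#6 →J1  (J1 needs exactly one e-in)

β0 stroke at GY1
β1 stroke at GY1
β2 stroke at J2
β3 stroke at J2
β4 stroke at J2
β5 stroke at J3
β6 stroke at J1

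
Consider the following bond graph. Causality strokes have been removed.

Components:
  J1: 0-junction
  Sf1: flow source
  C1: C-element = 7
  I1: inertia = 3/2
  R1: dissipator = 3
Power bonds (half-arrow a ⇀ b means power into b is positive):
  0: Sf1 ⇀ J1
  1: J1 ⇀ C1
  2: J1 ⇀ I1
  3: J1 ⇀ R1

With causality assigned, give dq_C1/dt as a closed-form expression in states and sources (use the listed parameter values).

dq_C1/dt = F_Sf1 - 2*p_I1/3 - q_C1/21

bond 0 stroke at Sf1  (Sf1: flow source, stroke at near end)
bond 1 stroke at J1  (C1: C, integral causality)
bond 2 stroke at I1  (J1: bond 1 brought effort, rest push out)
bond 3 stroke at R1  (0-jn J1 has e-setter on 1)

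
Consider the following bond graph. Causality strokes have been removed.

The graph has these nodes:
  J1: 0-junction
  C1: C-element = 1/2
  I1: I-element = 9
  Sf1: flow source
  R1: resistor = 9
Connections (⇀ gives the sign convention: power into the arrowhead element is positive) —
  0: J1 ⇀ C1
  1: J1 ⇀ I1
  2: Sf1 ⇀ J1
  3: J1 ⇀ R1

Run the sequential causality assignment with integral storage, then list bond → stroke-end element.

b2 |Sf1  (Sf1 (Sf) sets flow on bond)
b0 |J1  (prefer integral on C1)
b1 |I1  (0-jn J1 has e-setter on 0)
b3 |R1  (0-jn J1 has e-setter on 0)

bond 0 |J1
bond 1 |I1
bond 2 |Sf1
bond 3 |R1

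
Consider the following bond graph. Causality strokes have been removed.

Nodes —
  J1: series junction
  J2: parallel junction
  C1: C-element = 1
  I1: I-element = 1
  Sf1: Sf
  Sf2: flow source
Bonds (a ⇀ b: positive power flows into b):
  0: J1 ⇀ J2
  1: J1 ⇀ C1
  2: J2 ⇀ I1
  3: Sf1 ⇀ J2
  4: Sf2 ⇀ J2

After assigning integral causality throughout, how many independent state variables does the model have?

2  (C1, I1 all integral)

#3 stroke→Sf1  (Sf1 (Sf) sets flow on bond)
#4 stroke→Sf2  (Sf2 (Sf) sets flow on bond)
#1 stroke→J1  (C1 integral (e out))
#0 stroke→J2  (J1: last free bond brings flow in)
#2 stroke→I1  (0-jn J2 has e-setter on 0)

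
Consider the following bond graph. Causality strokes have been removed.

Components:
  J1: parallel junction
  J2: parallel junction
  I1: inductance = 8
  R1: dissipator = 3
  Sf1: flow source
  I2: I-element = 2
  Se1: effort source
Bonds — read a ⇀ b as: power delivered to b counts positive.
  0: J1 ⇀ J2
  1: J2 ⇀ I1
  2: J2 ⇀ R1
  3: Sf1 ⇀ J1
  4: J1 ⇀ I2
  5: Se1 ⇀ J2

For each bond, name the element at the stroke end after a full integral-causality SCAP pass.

b3 |Sf1  (Sf1 fixes flow; stroke at Sf1)
b5 |J2  (Se1 (Se) sets effort on bond)
b0 |J1  (J2 effort already set via bond 5)
b1 |I1  (J2 effort already set via bond 5)
b2 |R1  (0-jn J2 has e-setter on 5)
b4 |I2  (common-e at J1 fixed by 0)

b0 →J1
b1 →I1
b2 →R1
b3 →Sf1
b4 →I2
b5 →J2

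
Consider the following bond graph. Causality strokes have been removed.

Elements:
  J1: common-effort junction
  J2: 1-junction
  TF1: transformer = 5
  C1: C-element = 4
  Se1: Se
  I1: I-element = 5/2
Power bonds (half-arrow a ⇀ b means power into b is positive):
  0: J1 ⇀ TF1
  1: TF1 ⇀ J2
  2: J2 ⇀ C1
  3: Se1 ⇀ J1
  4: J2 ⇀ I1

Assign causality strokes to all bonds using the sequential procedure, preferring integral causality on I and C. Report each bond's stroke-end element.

#3 |J1  (Se1 (Se) sets effort on bond)
#0 |TF1  (0-jn J1 has e-setter on 3)
#1 |J2  (TF TF1: opposite of bond 0)
#2 |J2  (prefer integral on C1)
#4 |I1  (J2: last free bond brings flow in)

β0 |TF1
β1 |J2
β2 |J2
β3 |J1
β4 |I1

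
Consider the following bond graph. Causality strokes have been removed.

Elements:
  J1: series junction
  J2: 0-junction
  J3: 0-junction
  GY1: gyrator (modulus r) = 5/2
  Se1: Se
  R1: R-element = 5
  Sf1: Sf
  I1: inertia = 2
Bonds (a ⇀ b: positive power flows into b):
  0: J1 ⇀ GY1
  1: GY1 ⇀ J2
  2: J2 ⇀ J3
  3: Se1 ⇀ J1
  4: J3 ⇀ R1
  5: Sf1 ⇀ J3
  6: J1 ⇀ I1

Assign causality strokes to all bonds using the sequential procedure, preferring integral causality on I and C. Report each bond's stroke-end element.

#0 |J1
#1 |J2
#2 |J3
#3 |J1
#4 |R1
#5 |Sf1
#6 |I1

β3 →J1  (Se1 (Se) sets effort on bond)
β5 →Sf1  (Sf1 fixes flow; stroke at Sf1)
β6 →I1  (I1 integral (f out))
β0 →J1  (J1 flow already set via bond 6)
β1 →J2  (GY1 both-in/both-out from 0)
β2 →J3  (J2 effort already set via bond 1)
β4 →R1  (J3: bond 2 brought effort, rest push out)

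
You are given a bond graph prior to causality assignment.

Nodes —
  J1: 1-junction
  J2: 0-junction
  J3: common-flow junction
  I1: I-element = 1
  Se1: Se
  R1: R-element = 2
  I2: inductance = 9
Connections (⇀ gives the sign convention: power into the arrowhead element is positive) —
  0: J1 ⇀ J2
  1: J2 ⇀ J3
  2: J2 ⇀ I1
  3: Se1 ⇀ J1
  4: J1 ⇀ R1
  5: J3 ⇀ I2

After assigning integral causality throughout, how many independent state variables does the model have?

2  (I1, I2 all integral)

β3 stroke at J1  (source Se1 imposes e)
β2 stroke at I1  (I1 outputs flow p/I1)
β5 stroke at I2  (prefer integral on I2)
β1 stroke at J3  (common-f at J3 fixed by 5)
β0 stroke at J2  (closing 0-jn rule on J2)
β4 stroke at J1  (J1: bond 0 brought flow, rest push out)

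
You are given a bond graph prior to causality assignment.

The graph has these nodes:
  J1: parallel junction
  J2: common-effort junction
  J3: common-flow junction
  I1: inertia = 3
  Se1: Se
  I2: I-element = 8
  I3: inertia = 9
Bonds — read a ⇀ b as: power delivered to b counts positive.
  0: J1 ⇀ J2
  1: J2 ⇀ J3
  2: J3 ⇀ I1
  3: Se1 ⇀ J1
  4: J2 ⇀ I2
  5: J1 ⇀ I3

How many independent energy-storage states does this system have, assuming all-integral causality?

3  (I1, I2, I3 all integral)

bond 3 |J1  (source Se1 imposes e)
bond 0 |J2  (0-jn J1 has e-setter on 3)
bond 5 |I3  (0-jn J1 has e-setter on 3)
bond 1 |J3  (J2 effort already set via bond 0)
bond 4 |I2  (0-jn J2 has e-setter on 0)
bond 2 |I1  (J3: last free bond brings flow in)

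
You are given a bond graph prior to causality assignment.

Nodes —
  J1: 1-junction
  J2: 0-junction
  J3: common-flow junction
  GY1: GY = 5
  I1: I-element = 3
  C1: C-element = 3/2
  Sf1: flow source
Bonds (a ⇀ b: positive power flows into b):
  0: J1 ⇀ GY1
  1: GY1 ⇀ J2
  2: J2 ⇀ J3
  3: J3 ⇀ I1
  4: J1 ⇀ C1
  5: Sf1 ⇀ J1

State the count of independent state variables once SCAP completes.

β5 →Sf1  (Sf1: flow source, stroke at near end)
β0 →J1  (1-jn J1 has f-setter on 5)
β4 →J1  (common-f at J1 fixed by 5)
β1 →J2  (through GY1, causality inverts; strokes same side of GY1)
β2 →J3  (J2: bond 1 brought effort, rest push out)
β3 →I1  (J3 needs exactly one f-in)

2  (C1, I1 all integral)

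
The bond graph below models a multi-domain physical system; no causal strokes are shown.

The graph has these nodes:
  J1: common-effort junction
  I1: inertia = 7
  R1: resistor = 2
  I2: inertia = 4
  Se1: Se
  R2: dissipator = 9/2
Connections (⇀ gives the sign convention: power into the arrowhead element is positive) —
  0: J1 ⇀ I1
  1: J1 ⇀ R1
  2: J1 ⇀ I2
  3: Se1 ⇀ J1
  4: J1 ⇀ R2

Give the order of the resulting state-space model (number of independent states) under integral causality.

2  (I1, I2 all integral)

#3 stroke at J1  (source Se1 imposes e)
#0 stroke at I1  (J1: bond 3 brought effort, rest push out)
#1 stroke at R1  (J1: bond 3 brought effort, rest push out)
#2 stroke at I2  (J1: bond 3 brought effort, rest push out)
#4 stroke at R2  (0-jn J1 has e-setter on 3)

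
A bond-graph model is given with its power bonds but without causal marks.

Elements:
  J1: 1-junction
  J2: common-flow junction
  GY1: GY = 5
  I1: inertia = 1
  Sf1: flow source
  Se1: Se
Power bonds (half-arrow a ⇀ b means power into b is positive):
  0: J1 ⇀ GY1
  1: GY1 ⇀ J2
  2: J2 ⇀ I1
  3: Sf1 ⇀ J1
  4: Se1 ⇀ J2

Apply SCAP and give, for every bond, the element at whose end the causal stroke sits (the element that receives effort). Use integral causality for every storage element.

β0 |J1
β1 |J2
β2 |I1
β3 |Sf1
β4 |J2

b3 |Sf1  (Sf1 (Sf) sets flow on bond)
b4 |J2  (source Se1 imposes e)
b0 |J1  (J1 flow already set via bond 3)
b1 |J2  (GY1 both-in/both-out from 0)
b2 |I1  (only one flow-in slot at J2)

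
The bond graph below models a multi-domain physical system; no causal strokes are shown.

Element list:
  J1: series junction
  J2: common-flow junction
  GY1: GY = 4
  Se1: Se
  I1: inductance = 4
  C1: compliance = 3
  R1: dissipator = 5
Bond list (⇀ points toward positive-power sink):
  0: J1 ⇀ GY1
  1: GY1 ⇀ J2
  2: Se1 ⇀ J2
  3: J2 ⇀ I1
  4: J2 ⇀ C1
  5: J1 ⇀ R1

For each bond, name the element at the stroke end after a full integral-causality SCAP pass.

β0 →J1
β1 →J2
β2 →J2
β3 →I1
β4 →J2
β5 →R1

β2 →J2  (source Se1 imposes e)
β3 →I1  (I1 integral (f out))
β1 →J2  (1-jn J2 has f-setter on 3)
β4 →J2  (1-jn J2 has f-setter on 3)
β0 →J1  (GY GY1: same side as bond 1)
β5 →R1  (J1 needs exactly one f-in)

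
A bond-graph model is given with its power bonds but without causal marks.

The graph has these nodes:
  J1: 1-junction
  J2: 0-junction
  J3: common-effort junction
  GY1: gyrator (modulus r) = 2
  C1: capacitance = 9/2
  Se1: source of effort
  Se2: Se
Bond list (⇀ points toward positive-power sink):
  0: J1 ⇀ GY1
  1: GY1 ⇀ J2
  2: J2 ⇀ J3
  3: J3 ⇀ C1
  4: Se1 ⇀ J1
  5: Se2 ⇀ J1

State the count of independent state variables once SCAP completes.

1  (C1 all integral)

b4 stroke→J1  (Se1 (Se) sets effort on bond)
b5 stroke→J1  (Se2: effort source, stroke at far end)
b0 stroke→GY1  (J1: last free bond brings flow in)
b1 stroke→GY1  (GY1: gyrator matches bond 0)
b2 stroke→J2  (closing 0-jn rule on J2)
b3 stroke→J3  (closing 0-jn rule on J3)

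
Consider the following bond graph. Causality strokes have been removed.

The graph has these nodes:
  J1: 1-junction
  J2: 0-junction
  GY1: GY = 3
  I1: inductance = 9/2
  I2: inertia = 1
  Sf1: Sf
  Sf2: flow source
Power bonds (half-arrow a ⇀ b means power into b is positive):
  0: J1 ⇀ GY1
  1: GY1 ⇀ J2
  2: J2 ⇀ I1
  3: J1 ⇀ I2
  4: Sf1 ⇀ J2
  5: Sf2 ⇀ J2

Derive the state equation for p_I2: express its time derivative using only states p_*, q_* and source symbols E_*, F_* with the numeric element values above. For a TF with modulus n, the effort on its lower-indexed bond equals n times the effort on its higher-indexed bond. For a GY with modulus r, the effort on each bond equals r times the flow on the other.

dp_I2/dt = 3*F_Sf1 + 3*F_Sf2 - 2*p_I1/3

#4 stroke→Sf1  (Sf1 (Sf) sets flow on bond)
#5 stroke→Sf2  (Sf2 fixes flow; stroke at Sf2)
#2 stroke→I1  (I1 integral (f out))
#1 stroke→J2  (closing 0-jn rule on J2)
#0 stroke→J1  (GY1 both-in/both-out from 1)
#3 stroke→I2  (J1 needs exactly one f-in)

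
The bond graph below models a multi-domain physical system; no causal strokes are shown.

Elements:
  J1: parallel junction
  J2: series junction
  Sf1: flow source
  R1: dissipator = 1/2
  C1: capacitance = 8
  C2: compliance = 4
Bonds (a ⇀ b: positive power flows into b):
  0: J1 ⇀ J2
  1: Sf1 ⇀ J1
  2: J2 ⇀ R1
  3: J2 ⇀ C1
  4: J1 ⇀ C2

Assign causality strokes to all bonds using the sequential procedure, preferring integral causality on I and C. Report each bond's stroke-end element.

β0 stroke→J2
β1 stroke→Sf1
β2 stroke→R1
β3 stroke→J2
β4 stroke→J1

bond 1 →Sf1  (Sf1 (Sf) sets flow on bond)
bond 3 →J2  (C1 integral (e out))
bond 4 →J1  (C2: C, integral causality)
bond 0 →J2  (J1: bond 4 brought effort, rest push out)
bond 2 →R1  (J2 needs exactly one f-in)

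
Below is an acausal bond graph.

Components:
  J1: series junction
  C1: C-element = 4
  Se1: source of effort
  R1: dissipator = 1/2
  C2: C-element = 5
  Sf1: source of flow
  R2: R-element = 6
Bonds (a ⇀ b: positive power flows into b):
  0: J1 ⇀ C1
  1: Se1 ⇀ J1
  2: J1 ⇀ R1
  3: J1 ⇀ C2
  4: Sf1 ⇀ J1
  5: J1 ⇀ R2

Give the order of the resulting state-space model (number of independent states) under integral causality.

2  (C1, C2 all integral)

bond 1 |J1  (Se1: effort source, stroke at far end)
bond 4 |Sf1  (Sf1: flow source, stroke at near end)
bond 0 |J1  (common-f at J1 fixed by 4)
bond 2 |J1  (common-f at J1 fixed by 4)
bond 3 |J1  (J1 flow already set via bond 4)
bond 5 |J1  (1-jn J1 has f-setter on 4)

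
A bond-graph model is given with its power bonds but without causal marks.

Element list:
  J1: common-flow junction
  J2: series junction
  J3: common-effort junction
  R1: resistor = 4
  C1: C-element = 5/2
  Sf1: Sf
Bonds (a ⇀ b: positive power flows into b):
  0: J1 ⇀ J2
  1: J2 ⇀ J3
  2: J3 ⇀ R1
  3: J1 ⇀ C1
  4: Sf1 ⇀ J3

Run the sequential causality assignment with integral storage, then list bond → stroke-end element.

bond 0 |J2
bond 1 |J3
bond 2 |R1
bond 3 |J1
bond 4 |Sf1

#4 →Sf1  (Sf1 (Sf) sets flow on bond)
#3 →J1  (C1 integral (e out))
#0 →J2  (J1 needs exactly one f-in)
#1 →J3  (closing 1-jn rule on J2)
#2 →R1  (0-jn J3 has e-setter on 1)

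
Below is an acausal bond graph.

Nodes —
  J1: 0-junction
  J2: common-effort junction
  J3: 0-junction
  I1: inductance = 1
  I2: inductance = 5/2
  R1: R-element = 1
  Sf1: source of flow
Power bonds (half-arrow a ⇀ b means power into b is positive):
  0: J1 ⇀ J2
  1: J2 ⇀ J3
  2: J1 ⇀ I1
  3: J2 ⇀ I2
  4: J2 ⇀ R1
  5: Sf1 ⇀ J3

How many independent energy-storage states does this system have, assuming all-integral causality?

2  (I1, I2 all integral)

#5 →Sf1  (Sf1 (Sf) sets flow on bond)
#1 →J3  (closing 0-jn rule on J3)
#2 →I1  (prefer integral on I1)
#0 →J1  (J1: last free bond brings effort in)
#3 →I2  (I2: I, integral causality)
#4 →J2  (J2 needs exactly one e-in)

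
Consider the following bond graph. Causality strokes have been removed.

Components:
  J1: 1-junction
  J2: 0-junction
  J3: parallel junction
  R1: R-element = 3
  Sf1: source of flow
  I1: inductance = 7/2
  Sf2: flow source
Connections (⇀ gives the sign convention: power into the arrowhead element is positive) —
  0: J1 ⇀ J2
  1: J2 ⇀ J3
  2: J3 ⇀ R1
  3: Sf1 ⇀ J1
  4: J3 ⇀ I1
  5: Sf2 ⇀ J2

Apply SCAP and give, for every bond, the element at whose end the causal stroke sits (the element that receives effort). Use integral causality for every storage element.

bond 0 stroke at J1
bond 1 stroke at J2
bond 2 stroke at J3
bond 3 stroke at Sf1
bond 4 stroke at I1
bond 5 stroke at Sf2

β3 →Sf1  (Sf1 (Sf) sets flow on bond)
β5 →Sf2  (Sf2 fixes flow; stroke at Sf2)
β0 →J1  (J1 flow already set via bond 3)
β1 →J2  (J2 needs exactly one e-in)
β4 →I1  (I1 integral (f out))
β2 →J3  (J3 needs exactly one e-in)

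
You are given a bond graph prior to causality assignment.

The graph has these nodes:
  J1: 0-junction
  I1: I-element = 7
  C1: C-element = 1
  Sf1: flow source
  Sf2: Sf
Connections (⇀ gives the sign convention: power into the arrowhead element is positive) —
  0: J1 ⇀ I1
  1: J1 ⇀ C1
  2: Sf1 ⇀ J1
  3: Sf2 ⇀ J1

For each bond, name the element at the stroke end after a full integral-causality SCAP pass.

β0 stroke at I1
β1 stroke at J1
β2 stroke at Sf1
β3 stroke at Sf2

β2 →Sf1  (Sf1: flow source, stroke at near end)
β3 →Sf2  (Sf2 (Sf) sets flow on bond)
β0 →I1  (I1: I, integral causality)
β1 →J1  (closing 0-jn rule on J1)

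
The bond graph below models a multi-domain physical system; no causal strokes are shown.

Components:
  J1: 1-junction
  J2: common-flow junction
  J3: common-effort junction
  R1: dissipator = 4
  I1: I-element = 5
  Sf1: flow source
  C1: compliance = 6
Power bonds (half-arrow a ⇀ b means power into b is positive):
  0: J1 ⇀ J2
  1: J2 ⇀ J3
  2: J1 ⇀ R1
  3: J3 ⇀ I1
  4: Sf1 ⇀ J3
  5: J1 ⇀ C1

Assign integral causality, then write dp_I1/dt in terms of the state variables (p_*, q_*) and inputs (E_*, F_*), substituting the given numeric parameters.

dp_I1/dt = 4*F_Sf1 - 4*p_I1/5 - q_C1/6

b4 →Sf1  (Sf1 fixes flow; stroke at Sf1)
b3 →I1  (I1 integral (f out))
b1 →J3  (J3: last free bond brings effort in)
b0 →J2  (1-jn J2 has f-setter on 1)
b2 →J1  (common-f at J1 fixed by 0)
b5 →J1  (common-f at J1 fixed by 0)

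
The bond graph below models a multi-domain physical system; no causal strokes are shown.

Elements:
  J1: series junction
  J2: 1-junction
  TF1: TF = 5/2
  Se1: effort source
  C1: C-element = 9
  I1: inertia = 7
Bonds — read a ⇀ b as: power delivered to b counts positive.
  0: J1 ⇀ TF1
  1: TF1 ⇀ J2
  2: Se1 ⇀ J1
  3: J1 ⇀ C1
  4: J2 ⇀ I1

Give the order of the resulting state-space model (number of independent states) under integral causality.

2  (C1, I1 all integral)

β2 stroke→J1  (Se1 (Se) sets effort on bond)
β3 stroke→J1  (prefer integral on C1)
β0 stroke→TF1  (J1: last free bond brings flow in)
β1 stroke→J2  (through TF1, causality passes straight; one stroke at TF1)
β4 stroke→I1  (closing 1-jn rule on J2)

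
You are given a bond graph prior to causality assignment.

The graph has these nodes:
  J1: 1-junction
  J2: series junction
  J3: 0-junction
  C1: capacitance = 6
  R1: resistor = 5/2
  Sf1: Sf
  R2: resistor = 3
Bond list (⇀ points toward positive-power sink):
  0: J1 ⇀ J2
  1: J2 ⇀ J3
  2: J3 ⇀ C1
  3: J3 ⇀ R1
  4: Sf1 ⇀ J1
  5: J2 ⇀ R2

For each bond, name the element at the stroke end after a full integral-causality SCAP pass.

bond 0 →J1
bond 1 →J2
bond 2 →J3
bond 3 →R1
bond 4 →Sf1
bond 5 →J2

b4 →Sf1  (Sf1 (Sf) sets flow on bond)
b0 →J1  (J1 flow already set via bond 4)
b1 →J2  (J2 flow already set via bond 0)
b5 →J2  (1-jn J2 has f-setter on 0)
b2 →J3  (prefer integral on C1)
b3 →R1  (J3 effort already set via bond 2)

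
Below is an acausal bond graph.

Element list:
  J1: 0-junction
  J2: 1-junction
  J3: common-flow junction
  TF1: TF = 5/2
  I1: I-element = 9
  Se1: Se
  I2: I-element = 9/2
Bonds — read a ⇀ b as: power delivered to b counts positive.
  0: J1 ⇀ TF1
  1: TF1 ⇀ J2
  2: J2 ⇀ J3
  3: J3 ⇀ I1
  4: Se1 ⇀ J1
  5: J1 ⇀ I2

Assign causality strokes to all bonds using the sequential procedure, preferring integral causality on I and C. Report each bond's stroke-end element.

#4 |J1  (Se1 fixes effort; stroke away)
#0 |TF1  (common-e at J1 fixed by 4)
#5 |I2  (0-jn J1 has e-setter on 4)
#1 |J2  (TF1: transformer flips bond 0)
#2 |J3  (closing 1-jn rule on J2)
#3 |I1  (only one flow-in slot at J3)

β0 stroke→TF1
β1 stroke→J2
β2 stroke→J3
β3 stroke→I1
β4 stroke→J1
β5 stroke→I2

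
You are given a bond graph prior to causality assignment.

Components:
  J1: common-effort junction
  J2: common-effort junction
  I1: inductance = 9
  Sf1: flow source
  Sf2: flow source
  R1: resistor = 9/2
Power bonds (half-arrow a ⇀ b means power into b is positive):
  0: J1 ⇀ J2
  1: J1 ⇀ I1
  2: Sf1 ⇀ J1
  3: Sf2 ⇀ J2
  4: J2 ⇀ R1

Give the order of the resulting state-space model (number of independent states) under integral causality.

1  (I1 all integral)

β2 →Sf1  (Sf1 (Sf) sets flow on bond)
β3 →Sf2  (source Sf2 imposes f)
β1 →I1  (prefer integral on I1)
β0 →J1  (closing 0-jn rule on J1)
β4 →J2  (only one effort-in slot at J2)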